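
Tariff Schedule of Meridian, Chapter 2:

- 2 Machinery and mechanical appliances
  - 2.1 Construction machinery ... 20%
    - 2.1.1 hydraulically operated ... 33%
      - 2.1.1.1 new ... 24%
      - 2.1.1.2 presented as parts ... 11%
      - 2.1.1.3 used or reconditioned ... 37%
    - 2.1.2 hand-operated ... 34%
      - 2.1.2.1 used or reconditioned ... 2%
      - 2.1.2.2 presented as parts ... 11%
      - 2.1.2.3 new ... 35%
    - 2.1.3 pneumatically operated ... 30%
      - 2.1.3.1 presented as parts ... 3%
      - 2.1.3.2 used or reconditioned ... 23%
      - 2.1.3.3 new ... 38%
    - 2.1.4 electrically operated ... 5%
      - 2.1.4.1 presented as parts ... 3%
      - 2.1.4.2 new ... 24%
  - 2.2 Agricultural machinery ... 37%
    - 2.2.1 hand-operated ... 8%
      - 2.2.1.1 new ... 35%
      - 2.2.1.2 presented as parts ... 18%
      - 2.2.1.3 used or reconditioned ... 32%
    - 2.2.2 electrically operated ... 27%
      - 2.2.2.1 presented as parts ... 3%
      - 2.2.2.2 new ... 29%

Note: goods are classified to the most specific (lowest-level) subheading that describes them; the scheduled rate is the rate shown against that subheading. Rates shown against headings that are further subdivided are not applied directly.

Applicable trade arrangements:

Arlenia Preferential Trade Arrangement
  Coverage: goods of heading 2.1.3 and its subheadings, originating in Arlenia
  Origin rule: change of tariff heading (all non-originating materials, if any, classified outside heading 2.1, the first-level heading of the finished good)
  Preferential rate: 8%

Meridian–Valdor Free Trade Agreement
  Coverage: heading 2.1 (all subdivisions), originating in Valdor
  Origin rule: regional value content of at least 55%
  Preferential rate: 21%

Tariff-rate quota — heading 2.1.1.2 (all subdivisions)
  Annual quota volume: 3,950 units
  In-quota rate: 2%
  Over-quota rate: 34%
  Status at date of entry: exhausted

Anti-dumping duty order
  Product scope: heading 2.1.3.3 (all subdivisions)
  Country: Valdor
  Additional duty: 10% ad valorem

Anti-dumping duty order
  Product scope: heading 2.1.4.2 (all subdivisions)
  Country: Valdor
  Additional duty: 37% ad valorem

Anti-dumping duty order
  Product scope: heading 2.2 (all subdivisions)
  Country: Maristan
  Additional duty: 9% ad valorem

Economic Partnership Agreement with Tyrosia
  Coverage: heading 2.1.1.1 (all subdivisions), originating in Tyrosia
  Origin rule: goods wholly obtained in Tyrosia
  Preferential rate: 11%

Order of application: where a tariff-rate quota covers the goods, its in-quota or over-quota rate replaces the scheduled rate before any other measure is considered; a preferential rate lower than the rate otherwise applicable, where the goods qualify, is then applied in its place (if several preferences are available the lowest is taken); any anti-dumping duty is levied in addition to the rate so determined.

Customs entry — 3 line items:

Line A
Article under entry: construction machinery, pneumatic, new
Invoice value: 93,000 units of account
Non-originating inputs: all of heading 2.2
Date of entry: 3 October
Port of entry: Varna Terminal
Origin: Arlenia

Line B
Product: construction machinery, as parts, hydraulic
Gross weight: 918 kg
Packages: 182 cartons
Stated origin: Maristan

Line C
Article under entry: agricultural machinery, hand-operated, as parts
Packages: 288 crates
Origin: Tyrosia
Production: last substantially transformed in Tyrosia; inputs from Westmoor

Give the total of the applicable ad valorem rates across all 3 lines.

Line A: construction → 2.1; pneumatic → 2.1.3; new → 2.1.3.3. Scheduled 38%. Arlenia agreement on 2.1.3: CTH met → 8% available; preferential 8%. → 8%.
Line B: construction → 2.1; hydraulic → 2.1.1; as parts → 2.1.1.2. Scheduled 11%. quota on 2.1.1.2 exhausted → over-quota 34%. → 34%.
Line C: agricultural → 2.2; hand-operated → 2.2.1; as parts → 2.2.1.2. Scheduled 18%. Tyrosia agreement on 2.1.1.1: 2.2.1.2 not covered. → 18%.
Sum: 8% + 34% + 18% = 60%.

60%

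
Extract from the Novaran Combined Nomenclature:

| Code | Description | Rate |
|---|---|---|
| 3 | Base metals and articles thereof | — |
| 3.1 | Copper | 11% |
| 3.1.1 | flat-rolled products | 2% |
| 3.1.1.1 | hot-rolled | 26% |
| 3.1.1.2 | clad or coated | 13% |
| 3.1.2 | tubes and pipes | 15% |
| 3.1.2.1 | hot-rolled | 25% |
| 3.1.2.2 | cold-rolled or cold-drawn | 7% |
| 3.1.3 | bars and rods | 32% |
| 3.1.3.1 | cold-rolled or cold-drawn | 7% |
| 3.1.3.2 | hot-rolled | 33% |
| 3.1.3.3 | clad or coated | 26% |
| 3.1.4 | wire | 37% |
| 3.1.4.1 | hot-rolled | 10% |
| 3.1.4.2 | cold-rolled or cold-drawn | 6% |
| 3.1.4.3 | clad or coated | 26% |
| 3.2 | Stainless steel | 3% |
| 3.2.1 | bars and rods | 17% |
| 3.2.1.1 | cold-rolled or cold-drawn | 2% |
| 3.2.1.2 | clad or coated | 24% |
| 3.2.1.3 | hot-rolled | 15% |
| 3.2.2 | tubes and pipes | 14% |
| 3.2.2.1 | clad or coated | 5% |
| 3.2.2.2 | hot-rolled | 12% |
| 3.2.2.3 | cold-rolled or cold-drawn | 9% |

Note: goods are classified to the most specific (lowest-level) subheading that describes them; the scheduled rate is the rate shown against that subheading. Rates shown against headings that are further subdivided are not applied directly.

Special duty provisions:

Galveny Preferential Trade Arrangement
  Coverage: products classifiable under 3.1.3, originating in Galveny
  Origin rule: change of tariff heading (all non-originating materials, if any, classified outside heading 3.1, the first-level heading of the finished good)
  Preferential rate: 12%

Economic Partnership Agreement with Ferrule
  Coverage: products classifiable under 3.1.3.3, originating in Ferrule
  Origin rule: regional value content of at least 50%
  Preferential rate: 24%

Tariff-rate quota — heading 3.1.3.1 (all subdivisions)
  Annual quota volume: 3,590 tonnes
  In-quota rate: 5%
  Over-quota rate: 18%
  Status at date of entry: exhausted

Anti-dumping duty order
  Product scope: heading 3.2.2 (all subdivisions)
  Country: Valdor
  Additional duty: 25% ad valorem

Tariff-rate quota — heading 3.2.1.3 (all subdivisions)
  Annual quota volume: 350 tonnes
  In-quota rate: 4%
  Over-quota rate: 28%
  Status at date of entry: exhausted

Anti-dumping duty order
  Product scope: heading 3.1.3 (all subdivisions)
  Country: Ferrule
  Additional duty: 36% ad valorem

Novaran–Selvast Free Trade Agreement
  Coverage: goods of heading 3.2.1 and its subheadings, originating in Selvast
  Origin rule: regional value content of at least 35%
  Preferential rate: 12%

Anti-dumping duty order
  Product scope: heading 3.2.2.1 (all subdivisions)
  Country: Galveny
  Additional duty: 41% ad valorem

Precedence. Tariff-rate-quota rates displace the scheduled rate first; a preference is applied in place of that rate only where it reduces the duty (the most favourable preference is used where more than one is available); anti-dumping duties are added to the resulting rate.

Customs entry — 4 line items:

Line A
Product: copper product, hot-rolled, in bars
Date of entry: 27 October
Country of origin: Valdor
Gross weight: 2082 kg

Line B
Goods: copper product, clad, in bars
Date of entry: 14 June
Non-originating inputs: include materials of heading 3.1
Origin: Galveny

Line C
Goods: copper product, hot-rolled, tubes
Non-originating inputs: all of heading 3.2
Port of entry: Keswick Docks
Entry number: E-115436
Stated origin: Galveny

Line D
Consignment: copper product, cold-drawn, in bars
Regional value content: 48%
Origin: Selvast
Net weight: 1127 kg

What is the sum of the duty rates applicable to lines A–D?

Line A: copper → 3.1; in bars → 3.1.3; hot-rolled → 3.1.3.2. Scheduled 33%. No special measure applies. → 33%.
Line B: copper → 3.1; in bars → 3.1.3; clad → 3.1.3.3. Scheduled 26%. Galveny agreement on 3.1.3: CTH not met. → 26%.
Line C: copper → 3.1; tubes → 3.1.2; hot-rolled → 3.1.2.1. Scheduled 25%. Galveny agreement on 3.1.3: 3.1.2.1 not covered. → 25%.
Line D: copper → 3.1; in bars → 3.1.3; cold-drawn → 3.1.3.1. Scheduled 7%. quota on 3.1.3.1 exhausted → over-quota 18%; Selvast agreement on 3.2.1: 3.1.3.1 not covered. → 18%.
Sum: 33% + 26% + 25% + 18% = 102%.

102%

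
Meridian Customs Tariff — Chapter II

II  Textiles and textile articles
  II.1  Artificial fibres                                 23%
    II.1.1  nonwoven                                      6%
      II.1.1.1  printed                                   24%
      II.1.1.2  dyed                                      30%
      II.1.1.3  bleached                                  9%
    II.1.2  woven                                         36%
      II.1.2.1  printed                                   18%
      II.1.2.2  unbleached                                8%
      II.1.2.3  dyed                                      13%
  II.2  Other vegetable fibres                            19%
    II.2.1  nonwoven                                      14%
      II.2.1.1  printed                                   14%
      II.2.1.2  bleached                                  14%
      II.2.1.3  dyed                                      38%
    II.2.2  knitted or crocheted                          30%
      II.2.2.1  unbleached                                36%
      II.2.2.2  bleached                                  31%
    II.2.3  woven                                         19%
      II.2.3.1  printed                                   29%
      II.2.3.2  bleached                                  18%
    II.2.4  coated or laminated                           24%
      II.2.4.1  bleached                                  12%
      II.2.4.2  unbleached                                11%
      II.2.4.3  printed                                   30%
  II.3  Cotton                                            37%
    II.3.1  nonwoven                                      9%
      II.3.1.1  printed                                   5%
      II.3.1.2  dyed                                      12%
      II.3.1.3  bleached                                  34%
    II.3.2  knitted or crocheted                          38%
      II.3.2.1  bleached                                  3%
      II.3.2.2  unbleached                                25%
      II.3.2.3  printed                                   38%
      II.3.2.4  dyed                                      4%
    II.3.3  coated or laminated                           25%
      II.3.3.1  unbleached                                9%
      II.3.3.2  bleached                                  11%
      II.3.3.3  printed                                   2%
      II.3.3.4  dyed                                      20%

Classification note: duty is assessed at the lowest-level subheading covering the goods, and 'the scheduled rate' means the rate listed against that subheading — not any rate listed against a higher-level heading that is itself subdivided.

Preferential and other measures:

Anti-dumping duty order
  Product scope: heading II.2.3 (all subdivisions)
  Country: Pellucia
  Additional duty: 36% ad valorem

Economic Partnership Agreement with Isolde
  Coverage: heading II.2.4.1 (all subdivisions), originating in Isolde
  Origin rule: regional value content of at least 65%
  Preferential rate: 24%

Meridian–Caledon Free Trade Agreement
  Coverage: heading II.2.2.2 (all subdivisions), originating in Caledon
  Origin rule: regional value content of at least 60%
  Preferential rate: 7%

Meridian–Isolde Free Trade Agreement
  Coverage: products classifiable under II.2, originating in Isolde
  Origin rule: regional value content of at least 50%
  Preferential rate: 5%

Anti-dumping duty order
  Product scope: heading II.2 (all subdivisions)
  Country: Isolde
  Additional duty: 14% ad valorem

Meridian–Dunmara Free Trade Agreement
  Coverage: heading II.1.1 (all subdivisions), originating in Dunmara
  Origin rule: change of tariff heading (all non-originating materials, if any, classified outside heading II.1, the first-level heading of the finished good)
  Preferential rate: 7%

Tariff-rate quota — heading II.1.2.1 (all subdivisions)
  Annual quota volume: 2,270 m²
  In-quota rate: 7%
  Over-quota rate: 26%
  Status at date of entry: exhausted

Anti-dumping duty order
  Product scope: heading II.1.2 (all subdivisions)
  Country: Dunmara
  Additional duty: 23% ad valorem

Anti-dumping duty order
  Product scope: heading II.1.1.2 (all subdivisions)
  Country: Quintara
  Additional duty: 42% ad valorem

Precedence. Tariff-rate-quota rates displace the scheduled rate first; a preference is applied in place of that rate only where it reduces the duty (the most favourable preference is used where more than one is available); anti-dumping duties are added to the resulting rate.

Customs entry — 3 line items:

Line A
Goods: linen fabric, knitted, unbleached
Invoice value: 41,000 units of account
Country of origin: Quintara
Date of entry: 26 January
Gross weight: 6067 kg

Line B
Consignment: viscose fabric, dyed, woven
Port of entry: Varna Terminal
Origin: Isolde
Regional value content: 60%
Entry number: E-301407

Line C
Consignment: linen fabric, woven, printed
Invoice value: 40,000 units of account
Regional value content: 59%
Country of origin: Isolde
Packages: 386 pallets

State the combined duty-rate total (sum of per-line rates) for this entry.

68%

Line A: linen → II.2; knitted → II.2.2; unbleached → II.2.2.1. Scheduled 36%. No special measure applies. → 36%.
Line B: viscose → II.1; woven → II.1.2; dyed → II.1.2.3. Scheduled 13%. Isolde agreement on II.2.4.1: II.1.2.3 not covered; Isolde agreement on II.2: II.1.2.3 not covered. → 13%.
Line C: linen → II.2; woven → II.2.3; printed → II.2.3.1. Scheduled 29%. Isolde agreement on II.2.4.1: II.2.3.1 not covered; Isolde agreement on II.2: RVC ≥ 50% → 5% available; preferential 5%; anti-dumping (Isolde, II.2): +14%; total 5% + 14% = 19%. → 19%.
Sum: 36% + 13% + 19% = 68%.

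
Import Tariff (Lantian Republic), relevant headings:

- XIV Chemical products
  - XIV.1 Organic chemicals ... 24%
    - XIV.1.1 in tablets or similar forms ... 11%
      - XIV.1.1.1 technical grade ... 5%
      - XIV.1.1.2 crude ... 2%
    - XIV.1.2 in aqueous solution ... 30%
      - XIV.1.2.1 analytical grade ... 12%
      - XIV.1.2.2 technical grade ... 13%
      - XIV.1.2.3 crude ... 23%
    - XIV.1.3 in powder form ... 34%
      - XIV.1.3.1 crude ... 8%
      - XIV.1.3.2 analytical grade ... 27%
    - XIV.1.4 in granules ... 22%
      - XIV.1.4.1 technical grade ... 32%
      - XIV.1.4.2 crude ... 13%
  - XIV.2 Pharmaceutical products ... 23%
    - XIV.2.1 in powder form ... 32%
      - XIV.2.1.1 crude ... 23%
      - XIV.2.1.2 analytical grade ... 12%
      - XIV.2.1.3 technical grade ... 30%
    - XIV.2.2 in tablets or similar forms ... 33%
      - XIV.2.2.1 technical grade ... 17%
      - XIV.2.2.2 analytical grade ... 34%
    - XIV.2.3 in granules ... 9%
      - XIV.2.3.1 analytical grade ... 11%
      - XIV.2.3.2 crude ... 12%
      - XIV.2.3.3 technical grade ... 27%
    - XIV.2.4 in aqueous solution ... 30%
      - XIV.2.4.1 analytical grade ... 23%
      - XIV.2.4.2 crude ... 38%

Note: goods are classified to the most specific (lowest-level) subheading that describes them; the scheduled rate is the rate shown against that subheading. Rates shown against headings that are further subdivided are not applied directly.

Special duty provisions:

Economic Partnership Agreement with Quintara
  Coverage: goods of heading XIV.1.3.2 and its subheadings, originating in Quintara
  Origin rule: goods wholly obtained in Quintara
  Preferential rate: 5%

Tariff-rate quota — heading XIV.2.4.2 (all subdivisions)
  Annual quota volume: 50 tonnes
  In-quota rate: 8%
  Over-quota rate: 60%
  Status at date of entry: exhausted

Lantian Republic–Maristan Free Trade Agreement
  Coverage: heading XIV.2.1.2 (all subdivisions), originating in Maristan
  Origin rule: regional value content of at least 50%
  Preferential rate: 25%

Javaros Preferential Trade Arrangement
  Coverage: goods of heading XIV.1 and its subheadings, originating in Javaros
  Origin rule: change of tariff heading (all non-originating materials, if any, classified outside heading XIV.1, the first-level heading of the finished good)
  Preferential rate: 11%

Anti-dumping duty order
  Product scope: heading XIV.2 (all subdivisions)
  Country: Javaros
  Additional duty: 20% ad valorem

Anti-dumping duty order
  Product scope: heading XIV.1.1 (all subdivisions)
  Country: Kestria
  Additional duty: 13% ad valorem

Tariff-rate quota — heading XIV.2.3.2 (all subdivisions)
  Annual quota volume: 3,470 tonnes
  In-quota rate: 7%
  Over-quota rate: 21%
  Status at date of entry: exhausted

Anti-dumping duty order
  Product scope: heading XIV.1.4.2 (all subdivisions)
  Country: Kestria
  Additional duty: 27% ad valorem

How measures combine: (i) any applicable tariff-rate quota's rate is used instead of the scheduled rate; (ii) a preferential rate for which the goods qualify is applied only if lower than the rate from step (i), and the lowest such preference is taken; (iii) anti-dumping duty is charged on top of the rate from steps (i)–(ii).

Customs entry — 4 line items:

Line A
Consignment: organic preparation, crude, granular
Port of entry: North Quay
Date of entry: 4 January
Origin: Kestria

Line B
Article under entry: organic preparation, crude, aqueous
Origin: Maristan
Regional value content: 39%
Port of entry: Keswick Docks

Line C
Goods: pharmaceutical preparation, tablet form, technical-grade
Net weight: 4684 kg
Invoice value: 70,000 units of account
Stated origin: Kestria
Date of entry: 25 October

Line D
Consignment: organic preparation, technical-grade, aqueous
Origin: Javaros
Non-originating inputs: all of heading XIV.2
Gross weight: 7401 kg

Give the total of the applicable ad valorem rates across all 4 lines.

91%

Line A: organic → XIV.1; granular → XIV.1.4; crude → XIV.1.4.2. Scheduled 13%. anti-dumping (Kestria, XIV.1.4.2): +27%; total 13% + 27% = 40%. → 40%.
Line B: organic → XIV.1; aqueous → XIV.1.2; crude → XIV.1.2.3. Scheduled 23%. Maristan agreement on XIV.2.1.2: XIV.1.2.3 not covered. → 23%.
Line C: pharmaceutical → XIV.2; tablet form → XIV.2.2; technical-grade → XIV.2.2.1. Scheduled 17%. No special measure applies. → 17%.
Line D: organic → XIV.1; aqueous → XIV.1.2; technical-grade → XIV.1.2.2. Scheduled 13%. Javaros agreement on XIV.1: CTH met → 11% available; preferential 11%. → 11%.
Sum: 40% + 23% + 17% + 11% = 91%.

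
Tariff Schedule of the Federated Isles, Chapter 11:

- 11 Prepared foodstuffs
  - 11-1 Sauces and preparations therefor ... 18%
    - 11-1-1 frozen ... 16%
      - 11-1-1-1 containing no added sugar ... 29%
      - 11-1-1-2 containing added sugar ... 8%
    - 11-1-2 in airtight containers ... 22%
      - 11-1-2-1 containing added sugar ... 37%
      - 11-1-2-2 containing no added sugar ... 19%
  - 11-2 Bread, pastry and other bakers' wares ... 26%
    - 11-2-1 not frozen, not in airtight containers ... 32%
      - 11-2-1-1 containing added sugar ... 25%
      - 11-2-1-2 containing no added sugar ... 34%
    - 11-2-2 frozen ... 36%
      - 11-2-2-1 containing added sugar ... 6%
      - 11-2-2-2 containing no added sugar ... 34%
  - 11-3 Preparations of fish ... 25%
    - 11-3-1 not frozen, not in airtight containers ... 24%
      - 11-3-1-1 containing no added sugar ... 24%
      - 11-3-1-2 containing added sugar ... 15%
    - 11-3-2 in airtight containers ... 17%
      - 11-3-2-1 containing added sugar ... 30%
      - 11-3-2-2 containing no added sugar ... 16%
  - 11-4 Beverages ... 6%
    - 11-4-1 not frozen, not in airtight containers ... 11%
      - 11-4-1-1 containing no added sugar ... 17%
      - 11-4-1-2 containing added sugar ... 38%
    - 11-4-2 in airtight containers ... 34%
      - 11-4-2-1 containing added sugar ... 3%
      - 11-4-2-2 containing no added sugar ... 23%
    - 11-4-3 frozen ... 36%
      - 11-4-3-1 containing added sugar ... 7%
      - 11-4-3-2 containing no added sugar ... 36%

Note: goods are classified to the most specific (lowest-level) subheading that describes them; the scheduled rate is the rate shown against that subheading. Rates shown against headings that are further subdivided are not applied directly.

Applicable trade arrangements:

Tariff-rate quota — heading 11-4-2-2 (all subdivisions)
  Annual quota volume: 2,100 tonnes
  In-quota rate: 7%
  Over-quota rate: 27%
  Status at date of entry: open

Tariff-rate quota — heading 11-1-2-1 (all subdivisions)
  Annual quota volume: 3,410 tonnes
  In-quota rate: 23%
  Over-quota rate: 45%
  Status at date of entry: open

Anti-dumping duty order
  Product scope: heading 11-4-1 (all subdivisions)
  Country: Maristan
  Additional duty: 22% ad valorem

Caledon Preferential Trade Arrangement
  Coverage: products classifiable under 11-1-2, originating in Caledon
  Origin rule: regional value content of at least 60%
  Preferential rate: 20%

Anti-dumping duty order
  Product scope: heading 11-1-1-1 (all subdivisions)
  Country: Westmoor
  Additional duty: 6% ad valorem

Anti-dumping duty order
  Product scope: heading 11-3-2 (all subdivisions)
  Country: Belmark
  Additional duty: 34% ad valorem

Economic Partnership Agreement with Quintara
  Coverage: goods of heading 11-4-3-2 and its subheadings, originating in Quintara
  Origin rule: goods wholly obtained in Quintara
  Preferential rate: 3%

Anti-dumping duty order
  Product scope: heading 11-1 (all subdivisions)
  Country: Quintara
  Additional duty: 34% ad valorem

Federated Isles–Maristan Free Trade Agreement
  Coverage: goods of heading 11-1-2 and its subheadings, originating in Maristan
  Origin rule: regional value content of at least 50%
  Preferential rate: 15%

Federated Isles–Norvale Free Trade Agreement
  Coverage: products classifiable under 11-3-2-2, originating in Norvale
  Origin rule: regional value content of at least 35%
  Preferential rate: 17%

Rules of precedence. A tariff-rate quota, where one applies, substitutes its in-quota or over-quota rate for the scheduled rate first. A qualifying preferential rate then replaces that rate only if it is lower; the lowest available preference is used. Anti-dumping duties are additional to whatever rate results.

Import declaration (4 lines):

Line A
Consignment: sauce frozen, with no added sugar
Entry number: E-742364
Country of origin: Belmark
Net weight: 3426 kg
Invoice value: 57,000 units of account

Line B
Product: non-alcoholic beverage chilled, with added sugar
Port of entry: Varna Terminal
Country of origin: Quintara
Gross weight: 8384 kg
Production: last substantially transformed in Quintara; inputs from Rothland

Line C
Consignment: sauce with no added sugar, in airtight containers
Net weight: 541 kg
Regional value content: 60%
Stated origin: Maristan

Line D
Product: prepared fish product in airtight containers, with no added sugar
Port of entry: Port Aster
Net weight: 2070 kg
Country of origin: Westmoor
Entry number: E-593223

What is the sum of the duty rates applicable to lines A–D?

Line A: sauce → 11-1; frozen → 11-1-1; with no added sugar → 11-1-1-1. Scheduled 29%. No special measure applies. → 29%.
Line B: non-alcoholic beverage → 11-4; chilled → 11-4-1; with added sugar → 11-4-1-2. Scheduled 38%. Quintara agreement on 11-4-3-2: 11-4-1-2 not covered. → 38%.
Line C: sauce → 11-1; in airtight containers → 11-1-2; with no added sugar → 11-1-2-2. Scheduled 19%. Maristan agreement on 11-1-2: RVC ≥ 50% → 15% available; preferential 15%. → 15%.
Line D: prepared fish product → 11-3; in airtight containers → 11-3-2; with no added sugar → 11-3-2-2. Scheduled 16%. No special measure applies. → 16%.
Sum: 29% + 38% + 15% + 16% = 98%.

98%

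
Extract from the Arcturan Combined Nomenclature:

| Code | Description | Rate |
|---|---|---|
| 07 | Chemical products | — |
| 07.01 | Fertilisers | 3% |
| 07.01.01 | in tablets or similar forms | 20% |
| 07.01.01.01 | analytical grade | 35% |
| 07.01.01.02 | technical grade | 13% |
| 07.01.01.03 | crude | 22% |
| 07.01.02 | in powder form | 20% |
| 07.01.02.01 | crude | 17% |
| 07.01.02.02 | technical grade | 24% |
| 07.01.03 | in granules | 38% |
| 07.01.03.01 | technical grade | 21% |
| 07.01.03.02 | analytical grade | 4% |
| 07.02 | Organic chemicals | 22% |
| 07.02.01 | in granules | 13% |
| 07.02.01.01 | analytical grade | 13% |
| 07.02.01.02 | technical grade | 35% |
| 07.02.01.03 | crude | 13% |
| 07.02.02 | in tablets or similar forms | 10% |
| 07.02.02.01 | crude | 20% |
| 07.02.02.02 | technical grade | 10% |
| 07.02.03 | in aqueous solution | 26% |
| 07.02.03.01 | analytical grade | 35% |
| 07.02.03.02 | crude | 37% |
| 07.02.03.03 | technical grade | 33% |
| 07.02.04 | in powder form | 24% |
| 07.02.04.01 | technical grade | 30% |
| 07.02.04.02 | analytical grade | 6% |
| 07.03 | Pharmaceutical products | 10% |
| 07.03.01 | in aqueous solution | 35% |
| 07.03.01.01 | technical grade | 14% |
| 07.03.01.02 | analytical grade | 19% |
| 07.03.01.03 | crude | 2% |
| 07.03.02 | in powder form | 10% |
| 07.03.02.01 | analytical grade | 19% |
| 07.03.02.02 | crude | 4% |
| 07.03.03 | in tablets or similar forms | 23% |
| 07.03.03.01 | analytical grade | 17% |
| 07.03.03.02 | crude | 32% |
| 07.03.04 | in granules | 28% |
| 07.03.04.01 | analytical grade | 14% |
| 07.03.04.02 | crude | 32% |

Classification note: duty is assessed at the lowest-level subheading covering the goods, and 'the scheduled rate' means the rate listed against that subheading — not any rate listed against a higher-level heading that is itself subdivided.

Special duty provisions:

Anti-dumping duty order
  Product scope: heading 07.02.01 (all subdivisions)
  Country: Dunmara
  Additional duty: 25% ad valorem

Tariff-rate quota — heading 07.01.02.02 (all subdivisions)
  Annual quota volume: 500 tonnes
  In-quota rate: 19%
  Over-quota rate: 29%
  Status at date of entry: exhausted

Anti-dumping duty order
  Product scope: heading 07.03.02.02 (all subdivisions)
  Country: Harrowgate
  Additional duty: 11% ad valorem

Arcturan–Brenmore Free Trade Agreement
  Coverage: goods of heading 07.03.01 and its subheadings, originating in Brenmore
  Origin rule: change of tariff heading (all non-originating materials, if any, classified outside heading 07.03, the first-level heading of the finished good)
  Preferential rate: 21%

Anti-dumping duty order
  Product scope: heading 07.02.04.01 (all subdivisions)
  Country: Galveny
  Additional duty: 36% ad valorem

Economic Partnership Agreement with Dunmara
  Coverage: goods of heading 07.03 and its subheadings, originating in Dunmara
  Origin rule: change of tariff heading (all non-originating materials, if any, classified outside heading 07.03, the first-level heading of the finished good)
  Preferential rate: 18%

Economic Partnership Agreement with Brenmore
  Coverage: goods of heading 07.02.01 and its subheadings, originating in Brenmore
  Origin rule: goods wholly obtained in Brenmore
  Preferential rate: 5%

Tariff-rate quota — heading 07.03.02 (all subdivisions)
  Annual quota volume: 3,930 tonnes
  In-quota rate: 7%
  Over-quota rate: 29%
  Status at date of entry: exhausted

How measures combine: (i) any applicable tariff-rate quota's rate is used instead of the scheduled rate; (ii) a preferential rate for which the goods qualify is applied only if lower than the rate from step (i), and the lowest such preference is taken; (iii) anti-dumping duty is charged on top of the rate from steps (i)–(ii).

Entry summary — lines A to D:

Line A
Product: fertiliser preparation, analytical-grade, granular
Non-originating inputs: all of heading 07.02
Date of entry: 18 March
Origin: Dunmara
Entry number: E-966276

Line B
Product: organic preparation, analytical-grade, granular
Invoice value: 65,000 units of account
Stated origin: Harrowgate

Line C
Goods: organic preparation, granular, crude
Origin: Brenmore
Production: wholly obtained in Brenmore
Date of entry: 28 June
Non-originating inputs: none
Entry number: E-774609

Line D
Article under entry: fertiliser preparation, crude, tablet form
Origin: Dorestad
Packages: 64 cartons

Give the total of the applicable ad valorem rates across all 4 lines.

44%

Line A: fertiliser → 07.01; granular → 07.01.03; analytical-grade → 07.01.03.02. Scheduled 4%. Dunmara agreement on 07.03: 07.01.03.02 not covered. → 4%.
Line B: organic → 07.02; granular → 07.02.01; analytical-grade → 07.02.01.01. Scheduled 13%. No special measure applies. → 13%.
Line C: organic → 07.02; granular → 07.02.01; crude → 07.02.01.03. Scheduled 13%. Brenmore agreement on 07.03.01: 07.02.01.03 not covered; Brenmore agreement on 07.02.01: wholly obtained → 5% available; preferential 5%. → 5%.
Line D: fertiliser → 07.01; tablet form → 07.01.01; crude → 07.01.01.03. Scheduled 22%. No special measure applies. → 22%.
Sum: 4% + 13% + 5% + 22% = 44%.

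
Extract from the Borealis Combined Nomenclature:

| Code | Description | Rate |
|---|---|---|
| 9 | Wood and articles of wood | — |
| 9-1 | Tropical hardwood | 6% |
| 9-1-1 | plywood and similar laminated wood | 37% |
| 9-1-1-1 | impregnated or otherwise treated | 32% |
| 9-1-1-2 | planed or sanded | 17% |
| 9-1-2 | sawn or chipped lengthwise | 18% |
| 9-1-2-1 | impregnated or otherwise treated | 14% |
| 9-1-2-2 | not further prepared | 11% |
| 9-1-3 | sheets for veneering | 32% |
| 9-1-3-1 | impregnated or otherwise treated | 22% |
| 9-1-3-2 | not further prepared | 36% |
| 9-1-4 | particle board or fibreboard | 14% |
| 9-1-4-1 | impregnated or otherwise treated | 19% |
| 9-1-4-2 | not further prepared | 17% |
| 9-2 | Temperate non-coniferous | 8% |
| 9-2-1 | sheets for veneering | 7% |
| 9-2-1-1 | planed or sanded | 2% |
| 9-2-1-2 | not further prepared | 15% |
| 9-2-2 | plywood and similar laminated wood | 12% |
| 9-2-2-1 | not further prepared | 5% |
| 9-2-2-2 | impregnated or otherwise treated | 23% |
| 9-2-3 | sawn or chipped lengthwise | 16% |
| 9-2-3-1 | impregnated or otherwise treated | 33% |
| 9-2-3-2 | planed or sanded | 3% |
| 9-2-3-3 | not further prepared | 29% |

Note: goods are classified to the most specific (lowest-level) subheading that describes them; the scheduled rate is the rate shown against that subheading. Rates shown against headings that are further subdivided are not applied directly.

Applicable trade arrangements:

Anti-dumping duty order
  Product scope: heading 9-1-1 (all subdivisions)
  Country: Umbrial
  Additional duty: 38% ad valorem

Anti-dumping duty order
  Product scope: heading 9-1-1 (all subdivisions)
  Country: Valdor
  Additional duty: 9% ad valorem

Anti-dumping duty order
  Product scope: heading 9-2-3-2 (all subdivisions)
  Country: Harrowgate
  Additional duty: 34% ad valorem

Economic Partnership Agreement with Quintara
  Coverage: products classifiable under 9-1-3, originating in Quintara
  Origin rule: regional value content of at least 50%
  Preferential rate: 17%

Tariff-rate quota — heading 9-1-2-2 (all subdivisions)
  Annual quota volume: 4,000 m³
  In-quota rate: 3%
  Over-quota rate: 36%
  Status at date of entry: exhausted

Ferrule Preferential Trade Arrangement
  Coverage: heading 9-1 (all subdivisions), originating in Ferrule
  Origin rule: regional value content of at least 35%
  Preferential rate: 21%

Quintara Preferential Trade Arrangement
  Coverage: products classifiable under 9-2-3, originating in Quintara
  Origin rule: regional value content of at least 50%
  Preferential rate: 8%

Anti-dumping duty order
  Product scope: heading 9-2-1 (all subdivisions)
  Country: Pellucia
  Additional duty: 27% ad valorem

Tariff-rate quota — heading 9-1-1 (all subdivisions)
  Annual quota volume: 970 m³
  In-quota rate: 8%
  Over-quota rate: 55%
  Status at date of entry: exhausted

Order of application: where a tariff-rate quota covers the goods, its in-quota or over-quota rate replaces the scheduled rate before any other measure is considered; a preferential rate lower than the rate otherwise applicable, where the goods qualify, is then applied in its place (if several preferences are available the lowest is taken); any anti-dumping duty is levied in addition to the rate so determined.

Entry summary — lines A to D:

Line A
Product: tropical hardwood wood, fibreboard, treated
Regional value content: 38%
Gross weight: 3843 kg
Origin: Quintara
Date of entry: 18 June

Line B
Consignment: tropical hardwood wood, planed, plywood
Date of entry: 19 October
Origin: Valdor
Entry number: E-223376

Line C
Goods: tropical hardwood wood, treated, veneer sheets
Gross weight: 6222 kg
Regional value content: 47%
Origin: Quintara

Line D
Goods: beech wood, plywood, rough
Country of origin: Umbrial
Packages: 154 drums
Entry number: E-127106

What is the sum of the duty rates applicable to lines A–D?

Line A: tropical hardwood → 9-1; fibreboard → 9-1-4; treated → 9-1-4-1. Scheduled 19%. Quintara agreement on 9-1-3: 9-1-4-1 not covered; Quintara agreement on 9-2-3: 9-1-4-1 not covered. → 19%.
Line B: tropical hardwood → 9-1; plywood → 9-1-1; planed → 9-1-1-2. Scheduled 17%. quota on 9-1-1 exhausted → over-quota 55%; anti-dumping (Valdor, 9-1-1): +9%; total 55% + 9% = 64%. → 64%.
Line C: tropical hardwood → 9-1; veneer sheets → 9-1-3; treated → 9-1-3-1. Scheduled 22%. Quintara agreement on 9-1-3: RVC < 50%; Quintara agreement on 9-2-3: 9-1-3-1 not covered. → 22%.
Line D: beech → 9-2; plywood → 9-2-2; rough → 9-2-2-1. Scheduled 5%. No special measure applies. → 5%.
Sum: 19% + 64% + 22% + 5% = 110%.

110%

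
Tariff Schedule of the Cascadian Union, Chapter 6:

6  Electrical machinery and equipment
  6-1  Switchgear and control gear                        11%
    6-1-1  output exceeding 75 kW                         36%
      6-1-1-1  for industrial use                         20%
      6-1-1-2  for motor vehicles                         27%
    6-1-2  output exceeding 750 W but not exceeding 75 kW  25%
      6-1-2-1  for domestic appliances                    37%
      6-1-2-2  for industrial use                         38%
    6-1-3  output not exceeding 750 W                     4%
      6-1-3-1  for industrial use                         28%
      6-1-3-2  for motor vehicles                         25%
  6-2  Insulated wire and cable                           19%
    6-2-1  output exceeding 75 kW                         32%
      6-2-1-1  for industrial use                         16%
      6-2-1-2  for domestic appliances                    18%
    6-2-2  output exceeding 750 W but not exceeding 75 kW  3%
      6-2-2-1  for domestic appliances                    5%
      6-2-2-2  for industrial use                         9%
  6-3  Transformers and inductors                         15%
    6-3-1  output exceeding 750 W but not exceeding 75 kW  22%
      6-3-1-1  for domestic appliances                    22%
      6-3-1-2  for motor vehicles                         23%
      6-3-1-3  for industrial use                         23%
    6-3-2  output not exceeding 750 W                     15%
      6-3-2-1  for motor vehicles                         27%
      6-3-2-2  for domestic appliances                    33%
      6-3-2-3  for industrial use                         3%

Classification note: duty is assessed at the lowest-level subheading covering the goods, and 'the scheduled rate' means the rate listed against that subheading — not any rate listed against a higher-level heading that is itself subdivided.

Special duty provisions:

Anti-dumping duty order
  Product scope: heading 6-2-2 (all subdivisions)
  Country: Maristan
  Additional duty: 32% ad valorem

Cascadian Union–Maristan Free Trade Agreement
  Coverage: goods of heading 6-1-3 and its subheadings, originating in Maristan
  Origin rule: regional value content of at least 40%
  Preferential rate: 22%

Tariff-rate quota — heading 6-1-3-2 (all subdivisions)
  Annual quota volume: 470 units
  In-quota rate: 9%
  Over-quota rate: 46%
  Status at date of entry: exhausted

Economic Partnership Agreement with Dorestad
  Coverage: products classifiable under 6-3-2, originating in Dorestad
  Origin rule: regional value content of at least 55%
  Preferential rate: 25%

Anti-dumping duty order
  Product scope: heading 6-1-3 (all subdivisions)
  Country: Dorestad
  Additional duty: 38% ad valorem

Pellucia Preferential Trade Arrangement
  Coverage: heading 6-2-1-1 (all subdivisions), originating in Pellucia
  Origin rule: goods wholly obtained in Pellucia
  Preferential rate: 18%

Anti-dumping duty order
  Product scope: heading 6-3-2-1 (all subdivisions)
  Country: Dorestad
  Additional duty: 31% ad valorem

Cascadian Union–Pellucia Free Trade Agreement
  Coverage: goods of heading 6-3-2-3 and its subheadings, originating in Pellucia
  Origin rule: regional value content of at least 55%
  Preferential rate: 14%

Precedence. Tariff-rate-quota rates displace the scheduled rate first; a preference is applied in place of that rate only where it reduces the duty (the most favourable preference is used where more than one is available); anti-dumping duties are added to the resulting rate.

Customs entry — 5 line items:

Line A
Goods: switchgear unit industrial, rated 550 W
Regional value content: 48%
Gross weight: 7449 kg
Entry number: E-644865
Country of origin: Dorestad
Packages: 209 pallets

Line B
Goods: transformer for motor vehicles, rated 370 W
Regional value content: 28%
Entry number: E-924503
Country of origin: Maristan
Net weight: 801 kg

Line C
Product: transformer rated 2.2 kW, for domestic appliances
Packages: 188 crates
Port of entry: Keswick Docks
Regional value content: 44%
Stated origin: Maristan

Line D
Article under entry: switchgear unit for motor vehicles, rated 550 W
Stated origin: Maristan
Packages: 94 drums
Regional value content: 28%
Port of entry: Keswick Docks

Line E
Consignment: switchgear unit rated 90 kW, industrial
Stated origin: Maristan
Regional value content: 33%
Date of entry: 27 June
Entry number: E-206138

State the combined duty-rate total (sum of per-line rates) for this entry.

181%

Line A: switchgear unit → 6-1; rated 550 W → 6-1-3; industrial → 6-1-3-1. Scheduled 28%. Dorestad agreement on 6-3-2: 6-1-3-1 not covered; anti-dumping (Dorestad, 6-1-3): +38%; total 28% + 38% = 66%. → 66%.
Line B: transformer → 6-3; rated 370 W → 6-3-2; for motor vehicles → 6-3-2-1. Scheduled 27%. Maristan agreement on 6-1-3: 6-3-2-1 not covered. → 27%.
Line C: transformer → 6-3; rated 2.2 kW → 6-3-1; for domestic appliances → 6-3-1-1. Scheduled 22%. Maristan agreement on 6-1-3: 6-3-1-1 not covered. → 22%.
Line D: switchgear unit → 6-1; rated 550 W → 6-1-3; for motor vehicles → 6-1-3-2. Scheduled 25%. quota on 6-1-3-2 exhausted → over-quota 46%; Maristan agreement on 6-1-3: RVC < 40%. → 46%.
Line E: switchgear unit → 6-1; rated 90 kW → 6-1-1; industrial → 6-1-1-1. Scheduled 20%. Maristan agreement on 6-1-3: 6-1-1-1 not covered. → 20%.
Sum: 66% + 27% + 22% + 46% + 20% = 181%.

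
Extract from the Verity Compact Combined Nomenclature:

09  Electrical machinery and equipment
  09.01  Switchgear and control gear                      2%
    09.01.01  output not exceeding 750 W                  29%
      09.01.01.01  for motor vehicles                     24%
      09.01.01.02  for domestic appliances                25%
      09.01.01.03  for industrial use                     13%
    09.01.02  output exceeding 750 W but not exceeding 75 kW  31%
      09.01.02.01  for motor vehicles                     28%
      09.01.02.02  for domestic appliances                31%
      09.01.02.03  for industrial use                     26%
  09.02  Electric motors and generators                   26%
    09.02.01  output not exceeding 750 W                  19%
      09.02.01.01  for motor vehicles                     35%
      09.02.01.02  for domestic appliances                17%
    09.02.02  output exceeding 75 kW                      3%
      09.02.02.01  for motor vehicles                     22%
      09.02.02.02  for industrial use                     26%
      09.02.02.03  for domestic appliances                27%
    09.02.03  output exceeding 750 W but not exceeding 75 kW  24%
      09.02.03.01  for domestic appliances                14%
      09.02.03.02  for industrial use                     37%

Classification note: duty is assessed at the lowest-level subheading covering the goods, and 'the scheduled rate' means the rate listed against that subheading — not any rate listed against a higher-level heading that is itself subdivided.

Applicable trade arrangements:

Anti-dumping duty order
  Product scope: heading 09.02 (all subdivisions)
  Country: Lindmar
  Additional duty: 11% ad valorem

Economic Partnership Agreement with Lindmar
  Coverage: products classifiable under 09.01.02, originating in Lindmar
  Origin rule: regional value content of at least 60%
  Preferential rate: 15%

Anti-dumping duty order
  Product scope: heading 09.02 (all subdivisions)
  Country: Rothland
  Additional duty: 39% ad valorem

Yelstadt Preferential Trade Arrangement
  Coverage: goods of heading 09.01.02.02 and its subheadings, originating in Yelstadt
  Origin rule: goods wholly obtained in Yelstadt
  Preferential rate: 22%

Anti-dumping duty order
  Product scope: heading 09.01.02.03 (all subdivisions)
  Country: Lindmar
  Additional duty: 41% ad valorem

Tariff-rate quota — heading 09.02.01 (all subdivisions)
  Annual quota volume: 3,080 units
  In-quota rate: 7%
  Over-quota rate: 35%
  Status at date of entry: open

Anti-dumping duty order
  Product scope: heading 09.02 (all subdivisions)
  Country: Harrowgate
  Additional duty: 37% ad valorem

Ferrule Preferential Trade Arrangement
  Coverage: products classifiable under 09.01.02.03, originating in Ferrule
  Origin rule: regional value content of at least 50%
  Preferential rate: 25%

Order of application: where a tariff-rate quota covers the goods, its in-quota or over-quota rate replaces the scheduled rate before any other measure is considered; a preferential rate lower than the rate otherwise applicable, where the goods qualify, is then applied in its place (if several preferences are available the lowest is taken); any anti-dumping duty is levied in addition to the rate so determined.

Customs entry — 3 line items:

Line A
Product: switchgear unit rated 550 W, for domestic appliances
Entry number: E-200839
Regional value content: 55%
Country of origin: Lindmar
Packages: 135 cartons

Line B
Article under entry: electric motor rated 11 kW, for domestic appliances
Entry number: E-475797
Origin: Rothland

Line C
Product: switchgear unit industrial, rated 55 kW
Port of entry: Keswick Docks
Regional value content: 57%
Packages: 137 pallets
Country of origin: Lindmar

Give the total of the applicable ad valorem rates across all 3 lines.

145%

Line A: switchgear unit → 09.01; rated 550 W → 09.01.01; for domestic appliances → 09.01.01.02. Scheduled 25%. Lindmar agreement on 09.01.02: 09.01.01.02 not covered. → 25%.
Line B: electric motor → 09.02; rated 11 kW → 09.02.03; for domestic appliances → 09.02.03.01. Scheduled 14%. anti-dumping (Rothland, 09.02): +39%; total 14% + 39% = 53%. → 53%.
Line C: switchgear unit → 09.01; rated 55 kW → 09.01.02; industrial → 09.01.02.03. Scheduled 26%. Lindmar agreement on 09.01.02: RVC < 60%; anti-dumping (Lindmar, 09.01.02.03): +41%; total 26% + 41% = 67%. → 67%.
Sum: 25% + 53% + 67% = 145%.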